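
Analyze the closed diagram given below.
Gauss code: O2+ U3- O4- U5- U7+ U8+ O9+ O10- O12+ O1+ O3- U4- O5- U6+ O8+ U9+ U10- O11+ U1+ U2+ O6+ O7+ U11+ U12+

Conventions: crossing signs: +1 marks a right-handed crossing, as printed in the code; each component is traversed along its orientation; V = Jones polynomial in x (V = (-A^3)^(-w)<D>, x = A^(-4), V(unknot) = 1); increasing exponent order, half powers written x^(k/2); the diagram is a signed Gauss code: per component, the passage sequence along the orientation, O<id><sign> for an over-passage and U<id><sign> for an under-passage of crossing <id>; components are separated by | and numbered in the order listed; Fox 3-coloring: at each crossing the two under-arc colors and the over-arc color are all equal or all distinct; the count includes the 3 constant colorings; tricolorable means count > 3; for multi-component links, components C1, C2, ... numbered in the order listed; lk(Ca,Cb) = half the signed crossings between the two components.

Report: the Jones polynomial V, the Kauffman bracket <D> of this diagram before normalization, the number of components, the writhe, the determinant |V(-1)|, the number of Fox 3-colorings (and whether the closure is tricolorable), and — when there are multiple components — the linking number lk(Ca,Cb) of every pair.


Jones polynomial: V(x) = x - x^2 + 2x^3 - x^4 + x^5 - x^6
<D> = -A^-12 + A^-8 - A^-4 + 2 - A^4 + A^8; writhe +4
components 1, writhe +4 (12 crossings)
3-colorings: 3 of 3^12, det 7 — not tricolorable
note: w = +4 shifts under R1 moves; the (-A^3)^(-4) factor cancels that in V


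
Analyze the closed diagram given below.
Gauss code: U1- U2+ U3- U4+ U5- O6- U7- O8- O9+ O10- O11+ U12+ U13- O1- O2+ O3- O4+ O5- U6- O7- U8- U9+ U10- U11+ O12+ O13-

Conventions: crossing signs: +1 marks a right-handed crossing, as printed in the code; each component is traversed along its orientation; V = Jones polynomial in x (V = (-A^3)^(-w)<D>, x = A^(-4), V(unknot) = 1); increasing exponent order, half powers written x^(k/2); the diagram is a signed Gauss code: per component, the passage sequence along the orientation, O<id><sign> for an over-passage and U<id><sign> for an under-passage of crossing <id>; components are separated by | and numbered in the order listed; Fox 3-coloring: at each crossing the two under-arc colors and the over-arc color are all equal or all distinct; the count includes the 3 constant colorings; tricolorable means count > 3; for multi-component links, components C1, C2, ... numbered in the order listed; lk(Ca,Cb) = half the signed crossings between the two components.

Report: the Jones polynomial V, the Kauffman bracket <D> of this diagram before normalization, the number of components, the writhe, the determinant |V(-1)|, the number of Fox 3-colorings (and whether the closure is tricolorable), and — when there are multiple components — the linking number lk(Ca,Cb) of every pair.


Jones polynomial: V(x) = -x^-4 + x^-3 + x^-1
<D> = -A^-5 - A^3 + A^7; writhe -3
components 1, writhe -3 (13 crossings)
3-colorings: 9 of 3^13, det 3 — tricolorable
note: the span of V is 3, forcing >= 3 crossings in any diagram


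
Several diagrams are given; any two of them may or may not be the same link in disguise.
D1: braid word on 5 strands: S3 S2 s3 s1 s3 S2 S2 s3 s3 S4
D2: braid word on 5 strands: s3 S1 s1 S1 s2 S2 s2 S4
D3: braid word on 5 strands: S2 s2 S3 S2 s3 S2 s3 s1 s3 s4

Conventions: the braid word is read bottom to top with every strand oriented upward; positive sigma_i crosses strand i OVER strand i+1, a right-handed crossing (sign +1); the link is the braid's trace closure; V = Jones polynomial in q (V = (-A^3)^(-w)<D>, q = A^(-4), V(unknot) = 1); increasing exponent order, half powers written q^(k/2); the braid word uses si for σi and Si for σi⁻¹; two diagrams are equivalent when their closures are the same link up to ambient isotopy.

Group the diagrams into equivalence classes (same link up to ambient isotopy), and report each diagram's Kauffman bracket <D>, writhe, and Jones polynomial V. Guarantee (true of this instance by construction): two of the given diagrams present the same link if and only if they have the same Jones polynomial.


equivalence classes: {D1} | {D2} | {D3}
D1 (bracket -A^-12 + 2A^-8 - 2A^-4 + 3 - 2A^4 + 2A^8 - A^12; 10 crossings at w = 0): V = -q^-3 + 2q^-2 - 2q^-1 + 3 - 2q + 2q^2 - q^3
V(D2) = 1  [8 crossings, <D> = 1, w = 0]
D3 (bracket A^-2 - A^2 + A^6 - A^10 + A^14; 10 crossings at w = +2): V = q^-2 - q^-1 + 1 - q + q^2
key observation: 3 values of V(q) split the 3 diagrams


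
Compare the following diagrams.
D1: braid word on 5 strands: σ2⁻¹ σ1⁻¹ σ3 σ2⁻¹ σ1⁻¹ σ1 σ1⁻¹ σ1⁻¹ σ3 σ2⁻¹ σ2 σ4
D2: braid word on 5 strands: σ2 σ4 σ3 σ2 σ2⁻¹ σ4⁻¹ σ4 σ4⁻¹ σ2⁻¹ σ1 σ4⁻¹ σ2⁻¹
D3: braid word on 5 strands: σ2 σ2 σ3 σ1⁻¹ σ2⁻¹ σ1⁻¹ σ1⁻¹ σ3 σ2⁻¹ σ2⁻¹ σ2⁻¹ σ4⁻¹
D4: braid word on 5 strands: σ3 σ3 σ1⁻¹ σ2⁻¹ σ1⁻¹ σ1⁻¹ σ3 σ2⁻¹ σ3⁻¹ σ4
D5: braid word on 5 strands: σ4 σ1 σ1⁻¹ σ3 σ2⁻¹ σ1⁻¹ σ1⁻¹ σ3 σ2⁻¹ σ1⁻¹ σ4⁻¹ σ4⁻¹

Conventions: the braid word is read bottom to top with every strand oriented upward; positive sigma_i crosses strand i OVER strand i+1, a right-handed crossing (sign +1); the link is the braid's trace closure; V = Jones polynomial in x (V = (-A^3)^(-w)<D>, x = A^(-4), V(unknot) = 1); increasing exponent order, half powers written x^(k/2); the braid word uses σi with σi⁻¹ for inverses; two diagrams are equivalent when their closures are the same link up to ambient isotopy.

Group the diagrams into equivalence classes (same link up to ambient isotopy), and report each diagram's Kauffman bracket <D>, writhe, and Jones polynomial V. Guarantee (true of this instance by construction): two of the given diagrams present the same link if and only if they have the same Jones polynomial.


grouping into links: {D1, D3, D4, D5} | {D2}
V(D1) = x^-5 - 2x^-4 + 2x^-3 - 2x^-2 + 2x^-1 - 1 + x  (w -2, c 12, <D> = A^-10 - A^-6 + 2A^-2 - 2A^2 + 2A^6 - 2A^10 + A^14)
D2 (bracket 1; 12 crossings at w = 0): V = 1
D3 (bracket A^-16 - A^-12 + 2A^-8 - 2A^-4 + 2 - 2A^4 + A^8; 12 crossings at w = -4): V = x^-5 - 2x^-4 + 2x^-3 - 2x^-2 + 2x^-1 - 1 + x
V(D4) = x^-5 - 2x^-4 + 2x^-3 - 2x^-2 + 2x^-1 - 1 + x  [10 crossings, <D> = A^-10 - A^-6 + 2A^-2 - 2A^2 + 2A^6 - 2A^10 + A^14, w = -2]
D5 (bracket A^-16 - A^-12 + 2A^-8 - 2A^-4 + 2 - 2A^4 + A^8; 12 crossings at w = -4): V = x^-5 - 2x^-4 + 2x^-3 - 2x^-2 + 2x^-1 - 1 + x
why: 2 classes among 5 diagrams; unequal V(x) rules out equality


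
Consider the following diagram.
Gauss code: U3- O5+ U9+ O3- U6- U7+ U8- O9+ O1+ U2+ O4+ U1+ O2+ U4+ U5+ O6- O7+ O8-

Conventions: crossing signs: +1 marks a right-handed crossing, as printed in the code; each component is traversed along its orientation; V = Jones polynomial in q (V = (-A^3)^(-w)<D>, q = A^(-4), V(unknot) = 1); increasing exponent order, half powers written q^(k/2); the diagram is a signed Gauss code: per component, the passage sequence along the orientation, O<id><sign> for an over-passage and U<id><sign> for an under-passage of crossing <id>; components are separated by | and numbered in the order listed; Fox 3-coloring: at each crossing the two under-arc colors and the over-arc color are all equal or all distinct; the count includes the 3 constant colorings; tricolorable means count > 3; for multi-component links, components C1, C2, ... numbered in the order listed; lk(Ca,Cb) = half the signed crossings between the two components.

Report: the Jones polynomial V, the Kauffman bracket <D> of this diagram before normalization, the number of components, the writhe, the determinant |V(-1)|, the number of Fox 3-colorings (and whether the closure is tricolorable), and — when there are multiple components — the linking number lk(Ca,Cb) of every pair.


V = q^-1 - 1 + 2q - 3q^2 + 3q^3 - 2q^4 + 2q^5 - q^6
<D> = A^-15 - 2A^-11 + 2A^-7 - 3A^-3 + 3A - 2A^5 + A^9 - A^13 (w = +3)
1 component over 9 crossings, w = +3
9 Fox colorings among 3^9, |V(-1)| = 15: tricolorable
why: w = +3 shifts under R1 moves; the (-A^3)^(-3) factor cancels that in V


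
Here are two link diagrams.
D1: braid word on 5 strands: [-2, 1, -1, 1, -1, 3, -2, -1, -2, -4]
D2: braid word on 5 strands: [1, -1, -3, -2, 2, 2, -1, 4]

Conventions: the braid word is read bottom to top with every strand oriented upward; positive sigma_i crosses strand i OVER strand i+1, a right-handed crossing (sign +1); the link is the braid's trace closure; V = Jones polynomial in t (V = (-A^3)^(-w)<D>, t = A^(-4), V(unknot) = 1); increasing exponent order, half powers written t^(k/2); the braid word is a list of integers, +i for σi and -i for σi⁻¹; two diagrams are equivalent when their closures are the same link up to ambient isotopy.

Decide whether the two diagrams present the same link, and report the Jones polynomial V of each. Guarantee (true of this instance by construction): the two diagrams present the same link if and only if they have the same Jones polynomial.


same link: no
V(D1) = -t^-4 + t^-3 + t^-1  [10 crossings, <D> = A^-8 + 1 - A^4, w = -4]
V(D2) = 1  (w 0, c 8, <D> = 1)
note: 2 classes among 2 diagrams; unequal V(t) rules out equality


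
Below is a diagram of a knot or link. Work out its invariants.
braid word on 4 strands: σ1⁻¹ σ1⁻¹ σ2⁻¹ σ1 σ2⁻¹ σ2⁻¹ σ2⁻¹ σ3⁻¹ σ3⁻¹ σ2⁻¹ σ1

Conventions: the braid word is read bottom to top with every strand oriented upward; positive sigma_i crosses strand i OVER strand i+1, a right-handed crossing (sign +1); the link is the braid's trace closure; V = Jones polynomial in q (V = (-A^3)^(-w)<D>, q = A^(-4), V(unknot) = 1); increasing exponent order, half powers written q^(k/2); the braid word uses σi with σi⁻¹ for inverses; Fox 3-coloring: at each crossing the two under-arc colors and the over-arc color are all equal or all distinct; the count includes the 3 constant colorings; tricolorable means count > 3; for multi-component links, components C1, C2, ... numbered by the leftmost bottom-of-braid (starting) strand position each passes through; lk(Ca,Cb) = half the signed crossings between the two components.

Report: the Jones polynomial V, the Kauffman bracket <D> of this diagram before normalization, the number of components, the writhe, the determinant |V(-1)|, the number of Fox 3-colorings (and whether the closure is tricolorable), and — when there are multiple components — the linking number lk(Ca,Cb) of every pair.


V(q) = q^-8 - q^-7 + 2q^-6 - q^-5 + 2q^-4 + q^-2
bracket: -A^-13 - 2A^-5 + A^-1 - 2A^3 + A^7 - A^11, w = -7
3 components, writhe -7, over 11 crossings
lk(C1,C2) = -2
linking number lk(C1,C3) = -1
lk(C2,C3): 0
det 8, colorings 3 of 3^11 — not tricolorable
observation: det 8 = |V(-1)|; not divisible by 3, so not tricolorable


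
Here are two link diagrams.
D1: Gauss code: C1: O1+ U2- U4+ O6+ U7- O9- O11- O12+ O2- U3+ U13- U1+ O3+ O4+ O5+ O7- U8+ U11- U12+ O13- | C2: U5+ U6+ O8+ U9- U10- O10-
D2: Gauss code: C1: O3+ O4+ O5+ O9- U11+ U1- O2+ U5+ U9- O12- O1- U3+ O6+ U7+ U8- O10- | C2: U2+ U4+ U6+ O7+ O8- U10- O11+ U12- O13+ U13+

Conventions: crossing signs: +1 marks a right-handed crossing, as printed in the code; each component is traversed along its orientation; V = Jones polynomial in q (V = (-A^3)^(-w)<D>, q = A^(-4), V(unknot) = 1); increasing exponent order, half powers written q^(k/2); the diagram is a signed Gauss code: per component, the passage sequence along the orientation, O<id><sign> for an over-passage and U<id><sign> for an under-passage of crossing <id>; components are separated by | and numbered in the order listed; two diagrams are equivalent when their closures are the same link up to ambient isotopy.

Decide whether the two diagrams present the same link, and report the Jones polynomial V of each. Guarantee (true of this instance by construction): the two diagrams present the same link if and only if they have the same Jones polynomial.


equivalent: yes
V(D1) = -q^(1/2) - q^(5/2)  (w +1, c 13, <D> = A^-7 + A)
V(D2) = -q^(1/2) - q^(5/2)  [13 crossings, <D> = A^-1 + A^7, w = +3]
key observation: from 13 to 13 crossings by R-moves: one link, two diagrams


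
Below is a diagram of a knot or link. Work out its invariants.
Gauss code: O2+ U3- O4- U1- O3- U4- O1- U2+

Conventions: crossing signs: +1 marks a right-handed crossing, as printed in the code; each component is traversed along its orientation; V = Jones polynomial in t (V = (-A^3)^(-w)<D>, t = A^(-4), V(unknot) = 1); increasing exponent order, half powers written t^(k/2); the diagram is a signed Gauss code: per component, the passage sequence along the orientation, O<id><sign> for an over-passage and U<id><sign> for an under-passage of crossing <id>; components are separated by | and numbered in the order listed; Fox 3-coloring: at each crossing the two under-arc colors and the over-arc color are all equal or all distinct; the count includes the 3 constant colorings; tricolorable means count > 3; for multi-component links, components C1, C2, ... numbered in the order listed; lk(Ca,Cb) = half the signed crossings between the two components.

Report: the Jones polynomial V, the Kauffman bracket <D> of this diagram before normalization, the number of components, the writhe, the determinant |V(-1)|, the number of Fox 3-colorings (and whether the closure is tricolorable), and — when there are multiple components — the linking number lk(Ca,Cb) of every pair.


V = -t^-4 + t^-3 + t^-1
<D> = A^-2 + A^6 - A^10 (w = -2)
1 component over 4 crossings, w = -2
9 Fox colorings among 3^4, |V(-1)| = 3: tricolorable
why: the span of V is 3, forcing >= 3 crossings in any diagram


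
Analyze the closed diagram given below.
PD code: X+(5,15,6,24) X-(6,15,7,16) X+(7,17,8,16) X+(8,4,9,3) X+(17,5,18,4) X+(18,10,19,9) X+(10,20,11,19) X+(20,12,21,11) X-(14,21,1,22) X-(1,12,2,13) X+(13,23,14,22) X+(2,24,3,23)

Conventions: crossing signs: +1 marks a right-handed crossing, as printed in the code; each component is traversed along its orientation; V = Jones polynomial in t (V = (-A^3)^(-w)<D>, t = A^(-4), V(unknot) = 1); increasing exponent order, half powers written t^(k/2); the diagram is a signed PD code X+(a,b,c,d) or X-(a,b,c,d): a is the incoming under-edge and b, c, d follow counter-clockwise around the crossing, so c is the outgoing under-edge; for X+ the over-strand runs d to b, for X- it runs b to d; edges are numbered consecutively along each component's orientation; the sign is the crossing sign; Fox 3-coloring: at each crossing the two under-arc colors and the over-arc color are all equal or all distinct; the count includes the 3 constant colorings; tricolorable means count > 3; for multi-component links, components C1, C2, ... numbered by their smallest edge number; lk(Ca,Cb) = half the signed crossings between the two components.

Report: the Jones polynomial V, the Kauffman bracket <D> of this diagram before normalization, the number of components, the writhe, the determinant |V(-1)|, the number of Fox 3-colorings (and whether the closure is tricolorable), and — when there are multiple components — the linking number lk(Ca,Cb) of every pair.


Jones polynomial: V(t) = -t^(5/2) - t^(9/2) + t^(11/2) - t^(13/2) + t^(15/2) - t^(17/2)
<D> = -A^-16 + A^-12 - A^-8 + A^-4 - 1 - A^8; writhe +6
components 2, writhe +6 (12 crossings)
linking number lk(C1,C2) = +3
3-colorings: 9 of 3^12, det 6 — tricolorable
note: |V(-1)| = 6: so tricolorable, since 3 divides 6


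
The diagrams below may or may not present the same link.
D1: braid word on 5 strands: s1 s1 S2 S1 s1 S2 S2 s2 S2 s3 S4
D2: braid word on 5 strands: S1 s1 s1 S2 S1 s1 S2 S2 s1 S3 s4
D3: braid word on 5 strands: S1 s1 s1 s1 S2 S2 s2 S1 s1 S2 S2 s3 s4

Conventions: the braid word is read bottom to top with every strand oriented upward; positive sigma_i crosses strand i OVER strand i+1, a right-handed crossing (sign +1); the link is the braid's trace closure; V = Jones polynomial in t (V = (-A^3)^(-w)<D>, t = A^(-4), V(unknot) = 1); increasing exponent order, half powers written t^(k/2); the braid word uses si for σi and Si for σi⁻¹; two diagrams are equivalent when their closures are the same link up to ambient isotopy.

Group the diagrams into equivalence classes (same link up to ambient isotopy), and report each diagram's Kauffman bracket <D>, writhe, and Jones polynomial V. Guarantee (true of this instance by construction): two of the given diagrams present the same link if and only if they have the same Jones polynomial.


equivalence classes: {D1, D2, D3}
D1 (bracket A^-9 + 2A^-1 - A^3 + A^7 - A^11; 11 crossings at w = -1): V = t^(-7/2) - t^(-5/2) + t^(-3/2) - 2t^(-1/2) - t^(3/2)
D2 (bracket A^-9 + 2A^-1 - A^3 + A^7 - A^11; 11 crossings at w = -1): V = t^(-7/2) - t^(-5/2) + t^(-3/2) - 2t^(-1/2) - t^(3/2)
V(D3) = t^(-7/2) - t^(-5/2) + t^(-3/2) - 2t^(-1/2) - t^(3/2)  [13 crossings, <D> = A^-3 + 2A^5 - A^9 + A^13 - A^17, w = +1]
key observation: one V(t) for all 3 diagrams — one class (guaranteed)


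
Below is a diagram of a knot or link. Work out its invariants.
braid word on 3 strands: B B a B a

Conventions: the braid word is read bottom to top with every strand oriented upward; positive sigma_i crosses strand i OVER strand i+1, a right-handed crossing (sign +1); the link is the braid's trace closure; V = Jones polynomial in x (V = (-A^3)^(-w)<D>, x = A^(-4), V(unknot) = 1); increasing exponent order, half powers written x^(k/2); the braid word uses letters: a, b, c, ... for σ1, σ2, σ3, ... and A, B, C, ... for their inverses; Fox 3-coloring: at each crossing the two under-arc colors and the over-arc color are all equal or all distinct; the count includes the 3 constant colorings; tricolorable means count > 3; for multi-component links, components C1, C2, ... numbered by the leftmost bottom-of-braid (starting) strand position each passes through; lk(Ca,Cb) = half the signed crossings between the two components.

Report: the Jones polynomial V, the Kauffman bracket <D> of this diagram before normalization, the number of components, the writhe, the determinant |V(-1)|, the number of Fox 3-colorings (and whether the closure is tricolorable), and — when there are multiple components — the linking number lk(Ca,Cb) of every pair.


V = x^(-7/2) - 2x^(-5/2) + x^(-3/2) - 2x^(-1/2) + x^(1/2) - x^(3/2)
<D> = A^-9 - A^-5 + 2A^-1 - A^3 + 2A^7 - A^11 (w = -1)
2 components over 5 crossings, w = -1
lk(C1,C2): 0
3 Fox colorings among 3^5, |V(-1)| = 8: not tricolorable
why: |V(-1)| = 8: so not tricolorable, since 3 does not divide 8


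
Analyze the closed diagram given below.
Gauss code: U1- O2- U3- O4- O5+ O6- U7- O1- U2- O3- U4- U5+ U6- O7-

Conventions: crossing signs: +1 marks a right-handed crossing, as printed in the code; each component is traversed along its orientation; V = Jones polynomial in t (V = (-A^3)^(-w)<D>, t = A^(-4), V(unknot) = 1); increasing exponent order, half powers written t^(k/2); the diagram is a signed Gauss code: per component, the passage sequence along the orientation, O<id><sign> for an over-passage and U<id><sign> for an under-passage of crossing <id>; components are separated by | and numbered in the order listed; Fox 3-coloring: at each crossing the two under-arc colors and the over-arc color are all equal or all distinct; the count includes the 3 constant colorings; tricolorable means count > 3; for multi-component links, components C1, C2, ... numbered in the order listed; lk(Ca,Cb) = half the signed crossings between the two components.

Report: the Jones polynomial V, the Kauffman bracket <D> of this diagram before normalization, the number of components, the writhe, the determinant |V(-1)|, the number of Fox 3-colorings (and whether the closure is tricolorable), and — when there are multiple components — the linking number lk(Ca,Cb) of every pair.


Jones polynomial: V(t) = -t^-7 + t^-6 - t^-5 + t^-4 + t^-2
<D> = -A^-7 - A + A^5 - A^9 + A^13; writhe -5
components 1, writhe -5 (7 crossings)
3-colorings: 3 of 3^7, det 5 — not tricolorable
note: w = -5 shifts under R1 moves; the (-A^3)^(5) factor cancels that in V


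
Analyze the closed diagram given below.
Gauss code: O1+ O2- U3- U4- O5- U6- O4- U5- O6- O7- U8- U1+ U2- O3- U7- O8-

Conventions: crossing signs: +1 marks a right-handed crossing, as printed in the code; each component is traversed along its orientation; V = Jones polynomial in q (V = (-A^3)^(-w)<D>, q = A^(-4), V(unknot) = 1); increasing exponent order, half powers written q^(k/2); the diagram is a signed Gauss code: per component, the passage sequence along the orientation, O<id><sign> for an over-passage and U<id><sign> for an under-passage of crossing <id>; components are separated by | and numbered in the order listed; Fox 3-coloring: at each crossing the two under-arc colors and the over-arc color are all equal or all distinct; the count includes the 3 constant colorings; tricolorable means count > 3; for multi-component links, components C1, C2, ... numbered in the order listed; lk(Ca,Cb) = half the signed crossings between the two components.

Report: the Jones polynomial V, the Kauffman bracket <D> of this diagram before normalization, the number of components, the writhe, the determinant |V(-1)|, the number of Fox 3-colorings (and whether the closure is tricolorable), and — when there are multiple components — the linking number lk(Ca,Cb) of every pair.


V = q^-8 - 2q^-7 + q^-6 - 2q^-5 + 2q^-4 + q^-2
<D> = A^-10 + 2A^-2 - 2A^2 + A^6 - 2A^10 + A^14 (w = -6)
1 component over 8 crossings, w = -6
27 Fox colorings among 3^8, |V(-1)| = 9: tricolorable
why: |V(-1)| = 9: so tricolorable, since 3 divides 9


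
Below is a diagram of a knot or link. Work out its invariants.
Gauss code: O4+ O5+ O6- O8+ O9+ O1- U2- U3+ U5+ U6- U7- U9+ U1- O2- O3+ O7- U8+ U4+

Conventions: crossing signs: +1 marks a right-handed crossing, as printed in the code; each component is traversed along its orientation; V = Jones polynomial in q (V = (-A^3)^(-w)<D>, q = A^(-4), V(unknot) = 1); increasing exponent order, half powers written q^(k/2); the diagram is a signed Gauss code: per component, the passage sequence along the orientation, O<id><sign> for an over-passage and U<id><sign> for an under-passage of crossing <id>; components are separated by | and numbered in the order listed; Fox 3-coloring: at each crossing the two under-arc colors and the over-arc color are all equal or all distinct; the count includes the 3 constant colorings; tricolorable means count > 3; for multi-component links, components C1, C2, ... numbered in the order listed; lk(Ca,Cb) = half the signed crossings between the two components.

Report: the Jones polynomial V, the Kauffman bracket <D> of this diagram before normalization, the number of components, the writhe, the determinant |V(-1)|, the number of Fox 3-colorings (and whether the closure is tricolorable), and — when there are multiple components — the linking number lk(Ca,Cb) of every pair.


V(q) = 1
bracket: -A^3, w = +1
1 component, writhe +1, over 9 crossings
det 1, colorings 3 of 3^9 — not tricolorable
observation: w = +1 shifts under R1 moves; the (-A^3)^(-1) factor cancels that in V


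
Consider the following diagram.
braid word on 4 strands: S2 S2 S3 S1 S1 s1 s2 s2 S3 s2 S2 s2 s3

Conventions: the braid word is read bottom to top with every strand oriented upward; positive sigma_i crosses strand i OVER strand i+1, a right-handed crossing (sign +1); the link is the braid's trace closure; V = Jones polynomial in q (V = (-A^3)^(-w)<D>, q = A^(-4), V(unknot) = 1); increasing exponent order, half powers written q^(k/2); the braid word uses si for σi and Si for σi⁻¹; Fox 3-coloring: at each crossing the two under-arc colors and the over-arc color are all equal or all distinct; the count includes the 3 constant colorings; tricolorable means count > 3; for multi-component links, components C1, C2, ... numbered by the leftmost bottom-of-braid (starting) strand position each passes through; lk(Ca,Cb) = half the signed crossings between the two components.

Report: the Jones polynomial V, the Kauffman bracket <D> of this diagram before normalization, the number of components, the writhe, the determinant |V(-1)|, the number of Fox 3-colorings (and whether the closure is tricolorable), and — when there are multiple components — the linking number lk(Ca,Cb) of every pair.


Jones polynomial: V(q) = -q^-3 + q^-2 - q^-1 + 3 - q + q^2 - q^3
<D> = A^-15 - A^-11 + A^-7 - 3A^-3 + A - A^5 + A^9; writhe -1
components 1, writhe -1 (13 crossings)
3-colorings: 27 of 3^13, det 9 — tricolorable
note: w = -1 shifts under R1 moves; the (-A^3)^(1) factor cancels that in V


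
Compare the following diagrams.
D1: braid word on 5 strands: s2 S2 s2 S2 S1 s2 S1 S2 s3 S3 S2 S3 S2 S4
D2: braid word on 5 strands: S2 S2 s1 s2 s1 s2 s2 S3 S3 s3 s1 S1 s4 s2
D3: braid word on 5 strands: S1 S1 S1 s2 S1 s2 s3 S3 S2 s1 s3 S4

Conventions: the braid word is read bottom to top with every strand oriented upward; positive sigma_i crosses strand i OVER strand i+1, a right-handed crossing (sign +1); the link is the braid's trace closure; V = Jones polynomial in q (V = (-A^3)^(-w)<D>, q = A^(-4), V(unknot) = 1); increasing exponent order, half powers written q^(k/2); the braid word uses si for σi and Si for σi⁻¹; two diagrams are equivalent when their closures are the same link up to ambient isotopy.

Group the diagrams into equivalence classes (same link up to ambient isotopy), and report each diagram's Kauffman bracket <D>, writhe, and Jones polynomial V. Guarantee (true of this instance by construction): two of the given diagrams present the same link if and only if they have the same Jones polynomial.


classes: {D1} | {D2} | {D3}
V(D1) = -q^-6 + q^-5 - q^-4 + 2q^-3 - q^-2 + q^-1  [14 crossings, <D> = A^-14 - A^-10 + 2A^-6 - A^-2 + A^2 - A^6, w = -6]
D2 (bracket -A^-4 + 1 + A^8; 14 crossings at w = +4): V = q + q^3 - q^4
V(D3) = -q^-4 + q^-3 + q^-1  [12 crossings, <D> = A^-2 + A^6 - A^10, w = -2]
note: 3 values of V(q) split the 3 diagrams


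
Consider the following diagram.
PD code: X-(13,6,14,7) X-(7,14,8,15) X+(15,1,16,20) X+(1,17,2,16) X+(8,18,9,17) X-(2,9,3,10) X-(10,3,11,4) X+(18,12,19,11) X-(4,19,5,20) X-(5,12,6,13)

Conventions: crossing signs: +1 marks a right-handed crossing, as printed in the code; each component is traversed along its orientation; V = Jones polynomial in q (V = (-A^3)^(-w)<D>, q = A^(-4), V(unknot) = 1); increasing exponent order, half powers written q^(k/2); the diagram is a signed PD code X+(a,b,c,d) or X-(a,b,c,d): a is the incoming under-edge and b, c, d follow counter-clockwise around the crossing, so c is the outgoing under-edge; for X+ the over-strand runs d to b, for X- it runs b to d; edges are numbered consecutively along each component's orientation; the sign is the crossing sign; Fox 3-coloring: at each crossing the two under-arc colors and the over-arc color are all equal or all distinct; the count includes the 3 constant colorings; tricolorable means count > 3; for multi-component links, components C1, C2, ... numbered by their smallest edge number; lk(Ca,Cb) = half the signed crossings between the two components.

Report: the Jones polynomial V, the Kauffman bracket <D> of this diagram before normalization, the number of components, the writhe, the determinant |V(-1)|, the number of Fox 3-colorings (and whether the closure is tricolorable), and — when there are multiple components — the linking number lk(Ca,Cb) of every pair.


Jones polynomial: V(q) = -q^-6 + 2q^-5 - 4q^-4 + 5q^-3 - 4q^-2 + 5q^-1 - 3 + 2q - q^2
<D> = -A^-14 + 2A^-10 - 3A^-6 + 5A^-2 - 4A^2 + 5A^6 - 4A^10 + 2A^14 - A^18; writhe -2
components 1, writhe -2 (10 crossings)
3-colorings: 9 of 3^10, det 27 — tricolorable
note: det 27 = |V(-1)|; divisible by 3, so tricolorable


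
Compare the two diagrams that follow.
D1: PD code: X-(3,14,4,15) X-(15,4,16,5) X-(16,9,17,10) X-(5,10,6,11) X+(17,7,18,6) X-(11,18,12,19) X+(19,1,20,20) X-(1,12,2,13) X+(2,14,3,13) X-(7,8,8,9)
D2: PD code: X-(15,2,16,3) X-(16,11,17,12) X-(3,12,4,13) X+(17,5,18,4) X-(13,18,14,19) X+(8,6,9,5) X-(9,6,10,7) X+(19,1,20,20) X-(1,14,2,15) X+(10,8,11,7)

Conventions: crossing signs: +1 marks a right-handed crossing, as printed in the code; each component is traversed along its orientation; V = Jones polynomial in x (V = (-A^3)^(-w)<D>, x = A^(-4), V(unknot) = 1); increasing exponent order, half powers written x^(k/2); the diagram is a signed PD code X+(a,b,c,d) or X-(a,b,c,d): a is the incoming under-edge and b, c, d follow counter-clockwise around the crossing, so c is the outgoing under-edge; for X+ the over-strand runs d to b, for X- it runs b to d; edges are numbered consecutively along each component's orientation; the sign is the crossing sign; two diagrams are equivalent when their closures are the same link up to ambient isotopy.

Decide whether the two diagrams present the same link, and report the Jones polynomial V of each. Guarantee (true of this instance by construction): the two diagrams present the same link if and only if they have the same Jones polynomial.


same link: yes
V(D1) = -x^-4 + x^-3 + x^-1  [10 crossings, <D> = A^-8 + 1 - A^4, w = -4]
V(D2) = -x^-4 + x^-3 + x^-1  (w -2, c 10, <D> = A^-2 + A^6 - A^10)
note: one V(x) for all 2 diagrams — one class (guaranteed)


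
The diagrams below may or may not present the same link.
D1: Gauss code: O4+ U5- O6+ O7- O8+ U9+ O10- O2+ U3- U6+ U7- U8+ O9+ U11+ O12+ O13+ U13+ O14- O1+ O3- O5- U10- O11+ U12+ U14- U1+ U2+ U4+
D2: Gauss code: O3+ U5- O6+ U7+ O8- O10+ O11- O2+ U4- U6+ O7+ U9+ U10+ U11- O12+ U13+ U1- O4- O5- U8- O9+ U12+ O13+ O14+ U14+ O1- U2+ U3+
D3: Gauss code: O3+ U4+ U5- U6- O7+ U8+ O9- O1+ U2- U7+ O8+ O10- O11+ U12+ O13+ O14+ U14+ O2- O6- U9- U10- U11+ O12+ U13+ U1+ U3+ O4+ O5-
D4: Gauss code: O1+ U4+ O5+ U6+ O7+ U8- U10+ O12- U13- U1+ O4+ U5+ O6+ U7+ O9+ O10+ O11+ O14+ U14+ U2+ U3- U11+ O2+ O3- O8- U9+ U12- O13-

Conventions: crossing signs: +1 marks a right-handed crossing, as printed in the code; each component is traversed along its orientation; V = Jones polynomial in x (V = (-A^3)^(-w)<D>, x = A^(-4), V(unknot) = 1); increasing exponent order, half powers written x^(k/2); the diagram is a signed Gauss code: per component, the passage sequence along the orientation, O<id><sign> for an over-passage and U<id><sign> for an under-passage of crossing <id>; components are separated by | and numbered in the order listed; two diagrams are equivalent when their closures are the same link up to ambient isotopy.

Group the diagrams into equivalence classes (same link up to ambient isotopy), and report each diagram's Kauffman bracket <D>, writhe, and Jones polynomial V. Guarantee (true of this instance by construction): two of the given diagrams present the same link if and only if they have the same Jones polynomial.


equivalence classes: {D1, D2, D3} | {D4}
D1 (bracket A^-8 - 2A^-4 + 2 - 2A^4 + 2A^8 - A^12 + A^16; 14 crossings at w = +4): V = x^-1 - 1 + 2x - 2x^2 + 2x^3 - 2x^4 + x^5
D2 (bracket A^-8 - 2A^-4 + 2 - 2A^4 + 2A^8 - A^12 + A^16; 14 crossings at w = +4): V = x^-1 - 1 + 2x - 2x^2 + 2x^3 - 2x^4 + x^5
V(D3) = x^-1 - 1 + 2x - 2x^2 + 2x^3 - 2x^4 + x^5  [14 crossings, <D> = A^-8 - 2A^-4 + 2 - 2A^4 + 2A^8 - A^12 + A^16, w = +4]
D4 (bracket -A^2 + A^6 + A^14; 14 crossings at w = +6): V = x + x^3 - x^4
observation: comparing 4 Jones polynomials yields 2 groups


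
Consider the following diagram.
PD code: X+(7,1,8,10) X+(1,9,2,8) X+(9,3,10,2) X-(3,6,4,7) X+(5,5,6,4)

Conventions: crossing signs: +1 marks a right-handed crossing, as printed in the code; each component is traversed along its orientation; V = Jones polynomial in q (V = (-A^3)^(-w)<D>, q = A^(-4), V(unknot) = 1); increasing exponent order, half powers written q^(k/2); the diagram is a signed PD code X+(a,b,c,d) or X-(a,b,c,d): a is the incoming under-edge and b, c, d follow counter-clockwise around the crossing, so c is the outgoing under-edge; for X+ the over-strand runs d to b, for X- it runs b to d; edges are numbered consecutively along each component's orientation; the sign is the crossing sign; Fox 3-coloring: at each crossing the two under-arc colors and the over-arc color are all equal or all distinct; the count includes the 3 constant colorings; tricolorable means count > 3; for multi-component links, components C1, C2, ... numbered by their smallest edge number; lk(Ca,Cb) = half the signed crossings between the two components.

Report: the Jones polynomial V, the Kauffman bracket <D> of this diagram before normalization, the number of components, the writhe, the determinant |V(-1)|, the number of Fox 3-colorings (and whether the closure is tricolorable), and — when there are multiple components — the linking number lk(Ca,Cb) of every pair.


V = q + q^3 - q^4
<D> = A^-7 - A^-3 - A^5 (w = +3)
1 component over 5 crossings, w = +3
9 Fox colorings among 3^5, |V(-1)| = 3: tricolorable
why: w = +3 (over 5 crossings) is diagram-only; (-A^3)^(-3) removes it from V


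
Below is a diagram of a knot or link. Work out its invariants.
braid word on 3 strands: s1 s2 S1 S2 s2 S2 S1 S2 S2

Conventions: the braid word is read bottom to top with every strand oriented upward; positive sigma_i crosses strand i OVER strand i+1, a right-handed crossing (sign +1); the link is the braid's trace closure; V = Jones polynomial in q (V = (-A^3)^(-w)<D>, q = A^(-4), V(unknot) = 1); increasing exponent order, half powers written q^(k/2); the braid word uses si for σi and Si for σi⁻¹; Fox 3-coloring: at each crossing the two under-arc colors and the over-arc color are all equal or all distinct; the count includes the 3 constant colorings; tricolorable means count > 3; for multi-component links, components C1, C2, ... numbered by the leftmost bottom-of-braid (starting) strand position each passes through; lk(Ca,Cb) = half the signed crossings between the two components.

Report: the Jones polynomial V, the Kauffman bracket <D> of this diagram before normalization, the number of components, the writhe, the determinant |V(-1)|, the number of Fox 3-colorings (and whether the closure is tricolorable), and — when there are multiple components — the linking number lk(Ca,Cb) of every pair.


Jones polynomial: V(q) = q^(-9/2) - q^(-5/2) - q^(-3/2) - q^(-1/2)
<D> = A^-7 + A^-3 + A - A^9; writhe -3
components 2, writhe -3 (9 crossings)
linking number lk(C1,C2) = 0
3-colorings: 27 of 3^10, det 0 — tricolorable
note: summing lk over 1 pair gives 0


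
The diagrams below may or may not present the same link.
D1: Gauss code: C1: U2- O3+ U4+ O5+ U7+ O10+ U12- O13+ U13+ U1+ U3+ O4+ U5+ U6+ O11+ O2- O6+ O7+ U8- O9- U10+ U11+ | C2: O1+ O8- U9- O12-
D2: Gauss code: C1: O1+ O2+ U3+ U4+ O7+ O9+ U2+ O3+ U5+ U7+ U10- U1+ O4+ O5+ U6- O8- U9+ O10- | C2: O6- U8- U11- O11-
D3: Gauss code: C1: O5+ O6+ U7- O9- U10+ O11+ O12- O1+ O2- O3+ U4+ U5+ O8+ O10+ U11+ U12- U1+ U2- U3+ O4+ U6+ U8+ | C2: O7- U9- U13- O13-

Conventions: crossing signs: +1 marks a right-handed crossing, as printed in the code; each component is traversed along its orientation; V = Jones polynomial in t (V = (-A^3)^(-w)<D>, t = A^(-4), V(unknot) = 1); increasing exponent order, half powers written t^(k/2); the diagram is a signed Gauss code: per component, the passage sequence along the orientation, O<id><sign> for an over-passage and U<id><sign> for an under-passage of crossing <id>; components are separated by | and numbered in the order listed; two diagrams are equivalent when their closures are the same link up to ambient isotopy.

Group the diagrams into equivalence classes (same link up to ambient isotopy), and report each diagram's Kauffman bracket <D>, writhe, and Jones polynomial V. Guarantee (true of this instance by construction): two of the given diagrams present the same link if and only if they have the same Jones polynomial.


equivalence classes: {D1, D2, D3}
D1 (bracket -A^-11 + A^-7 - 2A^-3 + 2A - A^5 + 2A^9 + A^17; 13 crossings at w = +5): V = -t^(-1/2) - 2t^(3/2) + t^(5/2) - 2t^(7/2) + 2t^(9/2) - t^(11/2) + t^(13/2)
V(D2) = -t^(-1/2) - 2t^(3/2) + t^(5/2) - 2t^(7/2) + 2t^(9/2) - t^(11/2) + t^(13/2)  (w +3, c 11, <D> = -A^-17 + A^-13 - 2A^-9 + 2A^-5 - A^-1 + 2A^3 + A^11)
V(D3) = -t^(-1/2) - 2t^(3/2) + t^(5/2) - 2t^(7/2) + 2t^(9/2) - t^(11/2) + t^(13/2)  (w +3, c 13, <D> = -A^-17 + A^-13 - 2A^-9 + 2A^-5 - A^-1 + 2A^3 + A^11)
observation: one V(t) for all 3 diagrams — one class (guaranteed)


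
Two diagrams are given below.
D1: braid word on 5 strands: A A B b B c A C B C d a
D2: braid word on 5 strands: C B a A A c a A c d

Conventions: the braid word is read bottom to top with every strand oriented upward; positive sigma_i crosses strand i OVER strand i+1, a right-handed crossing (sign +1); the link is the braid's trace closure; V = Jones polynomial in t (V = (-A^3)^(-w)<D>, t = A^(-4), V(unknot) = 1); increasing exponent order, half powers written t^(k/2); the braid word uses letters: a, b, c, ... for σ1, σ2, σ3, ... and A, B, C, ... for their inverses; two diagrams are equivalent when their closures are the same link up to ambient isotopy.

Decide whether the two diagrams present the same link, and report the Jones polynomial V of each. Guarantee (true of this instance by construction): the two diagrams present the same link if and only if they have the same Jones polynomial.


same link: no
V(D1) = -t^-4 + t^-3 + t^-1  [12 crossings, <D> = A^-8 + 1 - A^4, w = -4]
D2 (bracket 1; 10 crossings at w = 0): V = 1
note: comparing 2 Jones polynomials yields 2 groups


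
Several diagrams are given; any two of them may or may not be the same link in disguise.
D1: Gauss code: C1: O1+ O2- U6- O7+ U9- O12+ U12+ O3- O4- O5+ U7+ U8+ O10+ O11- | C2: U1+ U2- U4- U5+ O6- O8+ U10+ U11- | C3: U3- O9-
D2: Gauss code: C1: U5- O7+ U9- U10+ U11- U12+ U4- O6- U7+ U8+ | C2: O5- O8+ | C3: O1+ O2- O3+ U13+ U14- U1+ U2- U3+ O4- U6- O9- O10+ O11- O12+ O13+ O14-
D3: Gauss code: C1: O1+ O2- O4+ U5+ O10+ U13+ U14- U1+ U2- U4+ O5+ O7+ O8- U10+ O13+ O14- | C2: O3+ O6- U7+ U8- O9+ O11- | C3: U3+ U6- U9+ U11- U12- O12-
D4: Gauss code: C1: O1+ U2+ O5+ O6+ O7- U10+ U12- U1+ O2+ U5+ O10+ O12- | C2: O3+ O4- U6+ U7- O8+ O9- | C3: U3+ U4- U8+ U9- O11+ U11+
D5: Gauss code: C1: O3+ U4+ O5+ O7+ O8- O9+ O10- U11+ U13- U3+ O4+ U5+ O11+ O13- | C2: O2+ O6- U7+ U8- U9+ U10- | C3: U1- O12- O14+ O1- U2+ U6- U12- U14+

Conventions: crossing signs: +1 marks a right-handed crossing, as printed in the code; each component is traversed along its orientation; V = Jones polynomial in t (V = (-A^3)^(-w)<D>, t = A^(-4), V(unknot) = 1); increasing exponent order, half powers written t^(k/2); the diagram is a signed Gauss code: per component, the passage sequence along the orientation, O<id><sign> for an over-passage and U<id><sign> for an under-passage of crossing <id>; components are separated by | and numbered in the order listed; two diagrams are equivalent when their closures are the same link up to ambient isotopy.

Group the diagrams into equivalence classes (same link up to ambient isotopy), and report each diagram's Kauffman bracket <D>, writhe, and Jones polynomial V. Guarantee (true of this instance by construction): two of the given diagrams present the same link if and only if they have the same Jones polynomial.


classes: {D1, D2} | {D3, D4, D5}
V(D1) = t^-3 + t^-2 + t^-1 + 1  [12 crossings, <D> = 1 + A^4 + A^8 + A^12, w = 0]
D2 (bracket 1 + A^4 + A^8 + A^12; 14 crossings at w = 0): V = t^-3 + t^-2 + t^-1 + 1
V(D3) = 1 + 2t + 2t^2 + t^3 - t^4 - t^5  [14 crossings, <D> = -A^-14 - A^-10 + A^-6 + 2A^-2 + 2A^2 + A^6, w = +2]
V(D4) = 1 + 2t + 2t^2 + t^3 - t^4 - t^5  [12 crossings, <D> = -A^-8 - A^-4 + 1 + 2A^4 + 2A^8 + A^12, w = +4]
V(D5) = 1 + 2t + 2t^2 + t^3 - t^4 - t^5  (w +2, c 14, <D> = -A^-14 - A^-10 + A^-6 + 2A^-2 + 2A^2 + A^6)
note: V(t) takes 2 values over 5 diagrams, fixing the grouping


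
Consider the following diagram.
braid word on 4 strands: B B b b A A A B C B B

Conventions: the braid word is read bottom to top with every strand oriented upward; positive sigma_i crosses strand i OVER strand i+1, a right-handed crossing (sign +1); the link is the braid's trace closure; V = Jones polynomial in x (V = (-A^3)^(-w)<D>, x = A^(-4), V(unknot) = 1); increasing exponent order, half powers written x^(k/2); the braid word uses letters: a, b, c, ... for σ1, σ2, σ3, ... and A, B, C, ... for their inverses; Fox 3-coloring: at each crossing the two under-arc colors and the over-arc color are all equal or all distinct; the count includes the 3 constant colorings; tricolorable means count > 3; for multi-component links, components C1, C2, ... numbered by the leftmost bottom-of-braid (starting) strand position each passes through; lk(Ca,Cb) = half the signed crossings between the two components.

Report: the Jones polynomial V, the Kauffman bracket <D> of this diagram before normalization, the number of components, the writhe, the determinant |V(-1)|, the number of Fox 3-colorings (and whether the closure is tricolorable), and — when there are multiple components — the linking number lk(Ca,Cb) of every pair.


Jones polynomial: V(x) = x^-8 - 2x^-7 + x^-6 - 2x^-5 + 2x^-4 + x^-2
<D> = -A^-13 - 2A^-5 + 2A^-1 - A^3 + 2A^7 - A^11; writhe -7
components 1, writhe -7 (11 crossings)
3-colorings: 27 of 3^11, det 9 — tricolorable
note: w = -7 shifts under R1 moves; the (-A^3)^(7) factor cancels that in V
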